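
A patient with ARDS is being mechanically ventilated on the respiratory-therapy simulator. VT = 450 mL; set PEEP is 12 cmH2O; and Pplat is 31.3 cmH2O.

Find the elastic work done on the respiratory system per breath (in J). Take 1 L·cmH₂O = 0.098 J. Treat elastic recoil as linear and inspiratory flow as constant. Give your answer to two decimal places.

Elastic work ≈ ½ × (Pplat − PEEP) × Vt = 0.5 × (31.3 − 12) × 0.450 L = 0.5 × 19.3 × 0.450 = 4.343 L·cmH2O.
× 0.098 J/(L·cmH2O) → 0.4256 J.

0.43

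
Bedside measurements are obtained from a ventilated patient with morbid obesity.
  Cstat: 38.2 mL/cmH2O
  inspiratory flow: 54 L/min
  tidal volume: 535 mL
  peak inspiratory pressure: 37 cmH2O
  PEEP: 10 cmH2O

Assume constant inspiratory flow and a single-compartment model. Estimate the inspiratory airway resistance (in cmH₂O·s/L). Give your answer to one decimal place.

Flow: 54 L/min ÷ 60 = 0.9 L/s.
Equation of motion (constant flow): PIP = Vt/C + R·V̇ + PEEP.
R·V̇ = PIP − Vt/C − PEEP = 37 − 535/38.2 − 10 = 37 − 14.005 − 10 = 12.995 cmH2O.
R = 12.995 / 0.9 = 14.439 cmH2O·s/L.

14.4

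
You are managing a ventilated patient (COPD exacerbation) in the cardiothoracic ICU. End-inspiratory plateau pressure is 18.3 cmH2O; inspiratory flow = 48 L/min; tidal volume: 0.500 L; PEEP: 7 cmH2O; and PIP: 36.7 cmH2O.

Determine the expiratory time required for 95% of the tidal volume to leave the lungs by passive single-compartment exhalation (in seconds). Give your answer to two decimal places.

Flow: 48 L/min ÷ 60 = 0.8 L/s.
R = (PIP − Pplat)/V̇ = (36.7 − 18.3) / 0.8 = 18.4/0.8 = 23.0 cmH2O·s/L.
C = Vt/(Pplat − PEEP) = 500.0 / (18.3 − 7) = 500.0/11.3 = 44.248 mL/cmH2O.
τ = R × C = 23.0 × 0.04425 L/cmH2O = 1.018 s.
t = −τ·ln(1 − 0.95) = −1.018·ln(0.05) = 3.05 s.

3.05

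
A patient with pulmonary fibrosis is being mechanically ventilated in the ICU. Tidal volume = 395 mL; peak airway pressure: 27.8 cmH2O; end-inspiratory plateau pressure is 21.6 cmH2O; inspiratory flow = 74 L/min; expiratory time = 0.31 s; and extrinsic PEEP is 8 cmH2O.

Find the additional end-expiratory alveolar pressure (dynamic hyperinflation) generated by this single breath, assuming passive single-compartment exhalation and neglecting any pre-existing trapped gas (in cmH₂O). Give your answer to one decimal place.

Flow: 74 L/min ÷ 60 = 1.2333 L/s.
R = (PIP − Pplat)/V̇ = (27.8 − 21.6) / 1.2333 = 6.2/1.2333 = 5.027 cmH2O·s/L.
C = Vt/(Pplat − PEEP) = 395.0 / (21.6 − 8) = 395.0/13.6 = 29.044 mL/cmH2O.
τ = R × C = 5.027 × 0.02904 L/cmH2O = 0.146 s.
Fraction remaining = e^(−Te/τ) = e^(−0.31/0.146) = 0.1196; trapped volume = 395.0 × 0.1196 = 47.242 mL.
Additional alveolar pressure from trapping ≈ V_trapped / C = 47.242 / 29.044 = 1.627 cmH2O.

1.6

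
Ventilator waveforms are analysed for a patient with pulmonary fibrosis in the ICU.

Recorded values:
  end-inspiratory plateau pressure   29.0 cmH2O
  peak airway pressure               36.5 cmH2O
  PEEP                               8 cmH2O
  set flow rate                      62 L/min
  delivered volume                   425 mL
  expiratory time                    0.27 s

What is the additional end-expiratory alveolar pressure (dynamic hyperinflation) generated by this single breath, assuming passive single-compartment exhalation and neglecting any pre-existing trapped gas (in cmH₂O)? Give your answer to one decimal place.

Flow: 62 L/min ÷ 60 = 1.0333 L/s.
R = (PIP − Pplat)/V̇ = (36.5 − 29.0) / 1.0333 = 7.5/1.0333 = 7.258 cmH2O·s/L.
C = Vt/(Pplat − PEEP) = 425.0 / (29.0 − 8) = 425.0/21.0 = 20.238 mL/cmH2O.
τ = R × C = 7.258 × 0.02024 L/cmH2O = 0.1469 s.
Fraction remaining = e^(−Te/τ) = e^(−0.27/0.1469) = 0.1591; trapped volume = 425.0 × 0.1591 = 67.618 mL.
Additional alveolar pressure from trapping ≈ V_trapped / C = 67.618 / 20.238 = 3.341 cmH2O.

3.3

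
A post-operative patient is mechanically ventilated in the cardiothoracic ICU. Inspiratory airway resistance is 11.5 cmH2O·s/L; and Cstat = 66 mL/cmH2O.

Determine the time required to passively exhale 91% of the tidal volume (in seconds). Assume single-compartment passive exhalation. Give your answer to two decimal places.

τ = R × C = 11.5 × 66 mL/cmH2O = 11.5 × 0.066 L/cmH2O = 0.759 s.
Exhaled fraction f = 1 − e^(−t/τ) → t = −τ·ln(1 − f) = −0.759·ln(0.09) = 1.828 s.

1.83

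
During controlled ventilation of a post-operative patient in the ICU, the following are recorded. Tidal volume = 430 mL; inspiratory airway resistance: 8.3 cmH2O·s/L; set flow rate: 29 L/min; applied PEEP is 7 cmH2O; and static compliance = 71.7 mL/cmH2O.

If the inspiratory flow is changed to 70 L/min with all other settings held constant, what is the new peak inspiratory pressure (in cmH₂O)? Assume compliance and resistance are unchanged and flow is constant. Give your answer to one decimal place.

Flow: 29 L/min ÷ 60 = 0.4833 L/s.
New flow: 70 L/min ÷ 60 = 1.1667 L/s.
PIP = Vt/C + R·V̇ + PEEP (constant-flow equation of motion).
Only the resistive term changes: ΔPIP = R × ΔV̇ = 8.3 × (1.1667 − 0.4833) = 8.3 × 0.6834 = 5.672 cmH2O.
Original PIP = 430/71.7 + 8.3×0.4833 + 7 = 17.009 cmH2O; new PIP = 17.009 + (5.672) = 22.681 cmH2O.

22.7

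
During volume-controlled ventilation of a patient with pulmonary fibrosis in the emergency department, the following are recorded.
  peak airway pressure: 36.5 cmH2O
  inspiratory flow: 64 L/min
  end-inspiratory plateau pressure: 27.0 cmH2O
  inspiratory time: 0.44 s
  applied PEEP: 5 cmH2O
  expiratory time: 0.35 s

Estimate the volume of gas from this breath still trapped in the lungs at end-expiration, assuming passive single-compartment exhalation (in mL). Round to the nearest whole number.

Flow: 64 L/min ÷ 60 = 1.0667 L/s.
Vt = flow × Ti = 1.0667 L/s × 0.44 s × 1000 mL/L = 469.35 mL.
R = (PIP − Pplat)/V̇ = (36.5 − 27.0) / 1.0667 = 9.5/1.0667 = 8.906 cmH2O·s/L.
C = Vt/(Pplat − PEEP) = 469.35 / (27.0 − 5) = 469.35/22.0 = 21.334 mL/cmH2O.
τ = R × C = 8.906 × 0.02133 L/cmH2O = 0.19 s.
Fraction remaining = e^(−Te/τ) = e^(−0.35/0.19) = 0.1585.
Trapped volume = 469.35 × 0.1585 = 74.392 mL.

74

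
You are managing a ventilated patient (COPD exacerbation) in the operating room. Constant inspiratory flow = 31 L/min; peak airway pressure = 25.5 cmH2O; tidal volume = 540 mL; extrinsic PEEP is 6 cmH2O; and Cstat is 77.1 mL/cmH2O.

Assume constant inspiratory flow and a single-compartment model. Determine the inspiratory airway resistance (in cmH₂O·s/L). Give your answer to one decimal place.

24.2

Flow: 31 L/min ÷ 60 = 0.5167 L/s.
Equation of motion (constant flow): PIP = Vt/C + R·V̇ + PEEP.
R·V̇ = PIP − Vt/C − PEEP = 25.5 − 540/77.1 − 6 = 25.5 − 7.004 − 6 = 12.496 cmH2O.
R = 12.496 / 0.5167 = 24.184 cmH2O·s/L.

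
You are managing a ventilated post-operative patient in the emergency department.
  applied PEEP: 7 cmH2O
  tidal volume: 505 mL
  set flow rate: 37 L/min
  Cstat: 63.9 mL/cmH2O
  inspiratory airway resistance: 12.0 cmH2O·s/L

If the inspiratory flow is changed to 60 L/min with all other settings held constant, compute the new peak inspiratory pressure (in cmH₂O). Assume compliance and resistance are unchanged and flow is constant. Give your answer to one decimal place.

Flow: 37 L/min ÷ 60 = 0.6167 L/s.
New flow: 60 L/min ÷ 60 = 1 L/s.
PIP = Vt/C + R·V̇ + PEEP (constant-flow equation of motion).
Only the resistive term changes: ΔPIP = R × ΔV̇ = 12.0 × (1 − 0.6167) = 12.0 × 0.3833 = 4.6 cmH2O.
Original PIP = 505/63.9 + 12.0×0.6167 + 7 = 22.303 cmH2O; new PIP = 22.303 + (4.6) = 26.903 cmH2O.

26.9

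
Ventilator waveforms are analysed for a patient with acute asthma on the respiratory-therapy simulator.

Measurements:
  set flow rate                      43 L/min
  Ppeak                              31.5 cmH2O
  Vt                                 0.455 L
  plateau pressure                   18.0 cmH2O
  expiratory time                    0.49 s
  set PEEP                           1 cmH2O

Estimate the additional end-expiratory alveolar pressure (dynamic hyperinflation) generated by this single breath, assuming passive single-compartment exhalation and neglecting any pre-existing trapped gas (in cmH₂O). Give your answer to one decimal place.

Flow: 43 L/min ÷ 60 = 0.7167 L/s.
R = (PIP − Pplat)/V̇ = (31.5 − 18.0) / 0.7167 = 13.5/0.7167 = 18.836 cmH2O·s/L.
C = Vt/(Pplat − PEEP) = 455.0 / (18.0 − 1) = 455.0/17.0 = 26.765 mL/cmH2O.
τ = R × C = 18.836 × 0.02677 L/cmH2O = 0.5042 s.
Fraction remaining = e^(−Te/τ) = e^(−0.49/0.5042) = 0.3784; trapped volume = 455.0 × 0.3784 = 172.17 mL.
Additional alveolar pressure from trapping ≈ V_trapped / C = 172.17 / 26.765 = 6.433 cmH2O.

6.4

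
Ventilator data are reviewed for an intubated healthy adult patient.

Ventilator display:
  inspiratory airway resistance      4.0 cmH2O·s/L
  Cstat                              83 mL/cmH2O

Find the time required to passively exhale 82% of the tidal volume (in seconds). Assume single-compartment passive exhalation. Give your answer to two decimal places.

0.57

τ = R × C = 4.0 × 83 mL/cmH2O = 4.0 × 0.083 L/cmH2O = 0.332 s.
Exhaled fraction f = 1 − e^(−t/τ) → t = −τ·ln(1 − f) = −0.332·ln(0.18) = 0.5693 s.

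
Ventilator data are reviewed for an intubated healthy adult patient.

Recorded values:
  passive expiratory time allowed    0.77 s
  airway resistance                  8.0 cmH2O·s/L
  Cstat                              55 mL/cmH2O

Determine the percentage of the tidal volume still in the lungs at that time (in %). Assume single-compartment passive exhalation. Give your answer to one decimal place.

17.4

τ = R × C = 8.0 × 55 mL/cmH2O = 8.0 × 0.055 L/cmH2O = 0.44 s.
Passive exhalation: V(t)/V₀ = e^(−t/τ) = e^(−0.77/0.44) = 0.1738.
Fraction remaining = 0.1738 → 17.38%.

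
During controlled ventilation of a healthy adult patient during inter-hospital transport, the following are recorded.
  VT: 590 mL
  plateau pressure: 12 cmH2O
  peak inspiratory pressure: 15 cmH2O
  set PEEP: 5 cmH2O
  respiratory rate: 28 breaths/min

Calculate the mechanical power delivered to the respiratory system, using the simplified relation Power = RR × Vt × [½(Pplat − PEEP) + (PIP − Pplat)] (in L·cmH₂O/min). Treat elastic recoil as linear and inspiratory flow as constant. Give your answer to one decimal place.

Per-breath work = Vt × [½(Pplat−PEEP) + (PIP−Pplat)] = 0.590 × [0.5×7.0 + 3.0] = 0.590 × 6.5 = 3.835 L·cmH2O.
Power = 28 × 3.835 = 107.38 L·cmH2O/min.

107.4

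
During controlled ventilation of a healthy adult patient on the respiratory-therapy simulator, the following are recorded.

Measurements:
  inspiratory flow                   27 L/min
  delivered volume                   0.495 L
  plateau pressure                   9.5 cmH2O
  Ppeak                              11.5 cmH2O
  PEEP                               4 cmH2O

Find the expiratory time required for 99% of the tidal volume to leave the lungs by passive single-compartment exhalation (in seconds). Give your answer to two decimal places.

Flow: 27 L/min ÷ 60 = 0.45 L/s.
R = (PIP − Pplat)/V̇ = (11.5 − 9.5) / 0.45 = 2.0/0.45 = 4.444 cmH2O·s/L.
C = Vt/(Pplat − PEEP) = 495.0 / (9.5 − 4) = 495.0/5.5 = 90.0 mL/cmH2O.
τ = R × C = 4.444 × 0.09 L/cmH2O = 0.4 s.
t = −τ·ln(1 − 0.99) = −0.4·ln(0.01) = 1.842 s.

1.84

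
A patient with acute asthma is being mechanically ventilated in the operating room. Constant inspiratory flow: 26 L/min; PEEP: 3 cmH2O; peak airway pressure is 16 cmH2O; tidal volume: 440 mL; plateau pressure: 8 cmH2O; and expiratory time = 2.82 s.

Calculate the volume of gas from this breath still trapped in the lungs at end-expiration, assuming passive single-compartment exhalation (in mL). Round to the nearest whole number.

78

Flow: 26 L/min ÷ 60 = 0.4333 L/s.
R = (PIP − Pplat)/V̇ = (16 − 8) / 0.4333 = 8.0/0.4333 = 18.463 cmH2O·s/L.
C = Vt/(Pplat − PEEP) = 440.0 / (8 − 3) = 440.0/5.0 = 88.0 mL/cmH2O.
τ = R × C = 18.463 × 0.088 L/cmH2O = 1.625 s.
Fraction remaining = e^(−Te/τ) = e^(−2.82/1.625) = 0.1763.
Trapped volume = 440.0 × 0.1763 = 77.572 mL.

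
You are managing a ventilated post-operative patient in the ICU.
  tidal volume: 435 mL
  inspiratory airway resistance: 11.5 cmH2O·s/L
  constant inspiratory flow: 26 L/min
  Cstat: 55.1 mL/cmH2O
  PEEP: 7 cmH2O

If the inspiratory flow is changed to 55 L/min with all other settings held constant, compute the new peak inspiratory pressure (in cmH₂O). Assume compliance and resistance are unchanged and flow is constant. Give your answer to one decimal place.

25.4

Flow: 26 L/min ÷ 60 = 0.4333 L/s.
New flow: 55 L/min ÷ 60 = 0.9167 L/s.
PIP = Vt/C + R·V̇ + PEEP (constant-flow equation of motion).
Only the resistive term changes: ΔPIP = R × ΔV̇ = 11.5 × (0.9167 − 0.4333) = 11.5 × 0.4834 = 5.559 cmH2O.
Original PIP = 435/55.1 + 11.5×0.4333 + 7 = 19.878 cmH2O; new PIP = 19.878 + (5.559) = 25.437 cmH2O.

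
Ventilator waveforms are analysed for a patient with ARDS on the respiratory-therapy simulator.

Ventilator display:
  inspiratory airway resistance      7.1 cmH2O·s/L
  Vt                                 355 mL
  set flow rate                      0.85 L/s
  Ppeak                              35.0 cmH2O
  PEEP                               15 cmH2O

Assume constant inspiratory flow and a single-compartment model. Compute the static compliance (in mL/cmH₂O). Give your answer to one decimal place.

Equation of motion (constant flow): PIP = Vt/C + R·V̇ + PEEP.
Vt/C = PIP − R·V̇ − PEEP = 35.0 − 7.1×0.85 − 15 = 35.0 − 6.035 − 15 = 13.965 cmH2O.
C = Vt / 13.965 = 355 / 13.965 = 25.421 mL/cmH2O.

25.4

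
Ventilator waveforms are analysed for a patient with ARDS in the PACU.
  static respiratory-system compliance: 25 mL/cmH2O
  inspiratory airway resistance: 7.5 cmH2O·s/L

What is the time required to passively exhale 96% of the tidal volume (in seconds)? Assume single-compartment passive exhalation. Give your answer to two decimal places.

τ = R × C = 7.5 × 25 mL/cmH2O = 7.5 × 0.025 L/cmH2O = 0.1875 s.
Exhaled fraction f = 1 − e^(−t/τ) → t = −τ·ln(1 − f) = −0.1875·ln(0.04) = 0.6035 s.

0.60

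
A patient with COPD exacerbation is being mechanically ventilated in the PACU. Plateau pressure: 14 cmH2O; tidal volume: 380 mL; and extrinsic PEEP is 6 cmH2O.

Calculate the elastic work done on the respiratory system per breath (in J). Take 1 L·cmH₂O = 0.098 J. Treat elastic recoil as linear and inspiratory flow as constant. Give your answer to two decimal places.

0.15

Elastic work ≈ ½ × (Pplat − PEEP) × Vt = 0.5 × (14 − 6) × 0.380 L = 0.5 × 8.0 × 0.380 = 1.52 L·cmH2O.
× 0.098 J/(L·cmH2O) → 0.149 J.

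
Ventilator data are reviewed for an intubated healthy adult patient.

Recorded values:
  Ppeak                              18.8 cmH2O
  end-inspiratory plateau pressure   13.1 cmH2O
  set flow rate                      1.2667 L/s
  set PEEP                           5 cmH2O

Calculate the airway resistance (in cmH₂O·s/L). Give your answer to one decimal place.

4.5

Raw = (PIP − Pplat) / flow = (18.8 − 13.1) / 1.2667 = 5.7 / 1.2667 = 4.5 cmH2O·s/L.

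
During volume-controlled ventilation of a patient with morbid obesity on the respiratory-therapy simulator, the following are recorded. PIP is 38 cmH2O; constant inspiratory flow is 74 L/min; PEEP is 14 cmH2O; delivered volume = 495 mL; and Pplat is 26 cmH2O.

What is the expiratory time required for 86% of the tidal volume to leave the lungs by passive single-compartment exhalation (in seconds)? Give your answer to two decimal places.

Flow: 74 L/min ÷ 60 = 1.2333 L/s.
R = (PIP − Pplat)/V̇ = (38 − 26) / 1.2333 = 12.0/1.2333 = 9.73 cmH2O·s/L.
C = Vt/(Pplat − PEEP) = 495.0 / (26 − 14) = 495.0/12.0 = 41.25 mL/cmH2O.
τ = R × C = 9.73 × 0.04125 L/cmH2O = 0.4014 s.
t = −τ·ln(1 − 0.86) = −0.4014·ln(0.14) = 0.7892 s.

0.79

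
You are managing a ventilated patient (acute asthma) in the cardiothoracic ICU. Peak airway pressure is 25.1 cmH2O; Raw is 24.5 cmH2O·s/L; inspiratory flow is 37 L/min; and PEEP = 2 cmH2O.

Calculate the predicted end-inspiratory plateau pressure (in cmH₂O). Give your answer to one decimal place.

10.0

Flow: 37 L/min ÷ 60 = 0.6167 L/s.
Pplat = PIP − Raw × flow = 25.1 − 24.5 × 0.6167 = 25.1 − 15.109 = 9.991 cmH2O.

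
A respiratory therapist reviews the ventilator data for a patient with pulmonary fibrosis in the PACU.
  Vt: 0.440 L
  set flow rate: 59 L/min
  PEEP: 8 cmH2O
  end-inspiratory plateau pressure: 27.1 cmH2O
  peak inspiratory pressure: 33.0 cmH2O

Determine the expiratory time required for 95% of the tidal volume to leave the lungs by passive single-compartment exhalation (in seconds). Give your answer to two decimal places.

0.41

Flow: 59 L/min ÷ 60 = 0.9833 L/s.
R = (PIP − Pplat)/V̇ = (33.0 − 27.1) / 0.9833 = 5.9/0.9833 = 6.0 cmH2O·s/L.
C = Vt/(Pplat − PEEP) = 440.0 / (27.1 − 8) = 440.0/19.1 = 23.037 mL/cmH2O.
τ = R × C = 6.0 × 0.02304 L/cmH2O = 0.1382 s.
t = −τ·ln(1 − 0.95) = −0.1382·ln(0.05) = 0.414 s.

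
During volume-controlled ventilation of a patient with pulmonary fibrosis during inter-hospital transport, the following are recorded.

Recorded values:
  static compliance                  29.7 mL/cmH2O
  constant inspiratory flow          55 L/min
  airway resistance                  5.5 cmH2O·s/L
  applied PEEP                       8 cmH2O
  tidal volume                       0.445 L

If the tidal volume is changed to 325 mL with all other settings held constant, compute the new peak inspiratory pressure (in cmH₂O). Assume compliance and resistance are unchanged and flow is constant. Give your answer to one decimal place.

24.0

Flow: 55 L/min ÷ 60 = 0.9167 L/s.
PIP = Vt/C + R·V̇ + PEEP (constant-flow equation of motion).
Only the elastic term changes: ΔPIP = ΔVt / C = (325 − 445) / 29.7 = -4.04 cmH2O.
Original PIP = 445/29.7 + 5.5×0.9167 + 8 = 28.025 cmH2O; new PIP = 28.025 + (-4.04) = 23.985 cmH2O.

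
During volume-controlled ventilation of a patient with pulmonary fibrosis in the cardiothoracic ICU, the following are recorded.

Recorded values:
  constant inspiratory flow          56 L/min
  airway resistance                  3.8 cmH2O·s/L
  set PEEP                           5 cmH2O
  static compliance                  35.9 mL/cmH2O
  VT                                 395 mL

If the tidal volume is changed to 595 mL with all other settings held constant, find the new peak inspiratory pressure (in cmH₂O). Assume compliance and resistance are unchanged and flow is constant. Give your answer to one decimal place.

25.1

Flow: 56 L/min ÷ 60 = 0.9333 L/s.
PIP = Vt/C + R·V̇ + PEEP (constant-flow equation of motion).
Only the elastic term changes: ΔPIP = ΔVt / C = (595 − 395) / 35.9 = 5.571 cmH2O.
Original PIP = 395/35.9 + 3.8×0.9333 + 5 = 19.549 cmH2O; new PIP = 19.549 + (5.571) = 25.12 cmH2O.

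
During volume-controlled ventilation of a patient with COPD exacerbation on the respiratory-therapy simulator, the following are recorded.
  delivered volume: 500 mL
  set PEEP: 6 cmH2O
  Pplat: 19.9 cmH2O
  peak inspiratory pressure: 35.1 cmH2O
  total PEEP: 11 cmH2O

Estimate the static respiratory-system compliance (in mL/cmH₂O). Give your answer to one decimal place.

56.2

End-expiratory occlusion gives total PEEP = 11 cmH2O (intrinsic PEEP = 11 − 6 = 5). Use total PEEP for the elastic gradient.
Cstat = Vt / (Pplat − PEEPtotal) = 500 / (19.9 − 11) = 500 / 8.9 = 56.18 mL/cmH2O.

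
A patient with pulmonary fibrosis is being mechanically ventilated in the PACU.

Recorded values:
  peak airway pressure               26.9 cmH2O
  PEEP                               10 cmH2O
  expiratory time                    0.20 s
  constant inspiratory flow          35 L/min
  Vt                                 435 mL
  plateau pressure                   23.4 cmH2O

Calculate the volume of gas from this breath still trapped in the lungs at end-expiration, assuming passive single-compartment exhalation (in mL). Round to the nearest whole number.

Flow: 35 L/min ÷ 60 = 0.5833 L/s.
R = (PIP − Pplat)/V̇ = (26.9 − 23.4) / 0.5833 = 3.5/0.5833 = 6.0 cmH2O·s/L.
C = Vt/(Pplat − PEEP) = 435.0 / (23.4 − 10) = 435.0/13.4 = 32.463 mL/cmH2O.
τ = R × C = 6.0 × 0.03246 L/cmH2O = 0.1948 s.
Fraction remaining = e^(−Te/τ) = e^(−0.20/0.1948) = 0.3582.
Trapped volume = 435.0 × 0.3582 = 155.82 mL.

156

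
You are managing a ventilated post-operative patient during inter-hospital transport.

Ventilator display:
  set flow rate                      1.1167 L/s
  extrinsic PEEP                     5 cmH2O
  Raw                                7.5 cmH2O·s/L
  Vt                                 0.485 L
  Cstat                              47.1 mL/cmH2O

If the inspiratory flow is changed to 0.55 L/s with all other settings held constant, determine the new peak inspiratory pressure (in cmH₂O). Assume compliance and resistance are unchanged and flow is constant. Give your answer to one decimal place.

19.4

PIP = Vt/C + R·V̇ + PEEP (constant-flow equation of motion).
Only the resistive term changes: ΔPIP = R × ΔV̇ = 7.5 × (0.55 − 1.1167) = 7.5 × -0.5667 = -4.25 cmH2O.
Original PIP = 485/47.1 + 7.5×1.1167 + 5 = 23.672 cmH2O; new PIP = 23.672 + (-4.25) = 19.422 cmH2O.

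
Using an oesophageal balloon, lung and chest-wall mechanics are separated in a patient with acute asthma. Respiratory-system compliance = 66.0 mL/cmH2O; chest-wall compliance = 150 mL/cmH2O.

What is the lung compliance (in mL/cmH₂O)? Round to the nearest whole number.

1/CL = 1/Crs − 1/Ccw.
1/CL = 1/66.0 − 1/150 = 0.008485.
CL = 117.86 mL/cmH2O.

118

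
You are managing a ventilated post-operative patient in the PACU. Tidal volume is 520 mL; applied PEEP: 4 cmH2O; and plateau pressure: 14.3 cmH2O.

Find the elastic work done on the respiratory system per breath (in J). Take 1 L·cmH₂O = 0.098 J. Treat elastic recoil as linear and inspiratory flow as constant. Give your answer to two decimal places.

0.26

Elastic work ≈ ½ × (Pplat − PEEP) × Vt = 0.5 × (14.3 − 4) × 0.520 L = 0.5 × 10.3 × 0.520 = 2.678 L·cmH2O.
× 0.098 J/(L·cmH2O) → 0.2624 J.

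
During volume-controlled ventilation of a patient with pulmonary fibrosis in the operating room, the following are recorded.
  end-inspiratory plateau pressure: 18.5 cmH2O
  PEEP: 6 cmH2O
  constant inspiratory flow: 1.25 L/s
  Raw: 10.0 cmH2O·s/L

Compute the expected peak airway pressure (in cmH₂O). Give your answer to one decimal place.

PIP = Pplat + Raw × flow = 18.5 + 10.0 × 1.25 = 18.5 + 12.5 = 31.0 cmH2O.

31.0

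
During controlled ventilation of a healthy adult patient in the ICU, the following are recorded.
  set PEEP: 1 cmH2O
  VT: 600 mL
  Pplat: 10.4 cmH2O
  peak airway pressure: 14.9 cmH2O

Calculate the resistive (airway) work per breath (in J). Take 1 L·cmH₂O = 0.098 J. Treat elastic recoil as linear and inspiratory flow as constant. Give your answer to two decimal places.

0.26

With constant inspiratory flow the resistive pressure is constant at PIP − Pplat = 14.9 − 10.4 = 4.5 cmH2O, so resistive work = 4.5 × 0.600 = 2.7 L·cmH2O.
× 0.098 J/(L·cmH2O) → 0.2646 J.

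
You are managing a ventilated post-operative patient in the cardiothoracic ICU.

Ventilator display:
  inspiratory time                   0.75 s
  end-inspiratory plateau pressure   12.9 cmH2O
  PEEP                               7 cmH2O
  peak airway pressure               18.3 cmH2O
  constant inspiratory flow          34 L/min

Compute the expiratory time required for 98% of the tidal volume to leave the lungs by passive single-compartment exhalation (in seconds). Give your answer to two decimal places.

Flow: 34 L/min ÷ 60 = 0.5667 L/s.
Vt = flow × Ti = 0.5667 L/s × 0.75 s × 1000 mL/L = 425.03 mL.
R = (PIP − Pplat)/V̇ = (18.3 − 12.9) / 0.5667 = 5.4/0.5667 = 9.529 cmH2O·s/L.
C = Vt/(Pplat − PEEP) = 425.03 / (12.9 − 7) = 425.03/5.9 = 72.039 mL/cmH2O.
τ = R × C = 9.529 × 0.07204 L/cmH2O = 0.6865 s.
t = −τ·ln(1 − 0.98) = −0.6865·ln(0.02) = 2.686 s.

2.69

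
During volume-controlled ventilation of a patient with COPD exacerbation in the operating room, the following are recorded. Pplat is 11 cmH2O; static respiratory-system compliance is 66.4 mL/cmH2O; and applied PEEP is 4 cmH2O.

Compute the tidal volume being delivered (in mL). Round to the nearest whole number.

465

Vt = Cstat × (Pplat − PEEP) = 66.4 × (11 − 4) = 66.4 × 7.0 = 464.8 mL.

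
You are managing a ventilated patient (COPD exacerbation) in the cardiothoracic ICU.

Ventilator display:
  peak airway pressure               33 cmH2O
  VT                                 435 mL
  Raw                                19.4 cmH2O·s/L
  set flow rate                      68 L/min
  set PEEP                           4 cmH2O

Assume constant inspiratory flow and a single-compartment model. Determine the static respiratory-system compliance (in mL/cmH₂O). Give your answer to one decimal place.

62.0

Flow: 68 L/min ÷ 60 = 1.1333 L/s.
Equation of motion (constant flow): PIP = Vt/C + R·V̇ + PEEP.
Vt/C = PIP − R·V̇ − PEEP = 33 − 19.4×1.1333 − 4 = 33 − 21.986 − 4 = 7.014 cmH2O.
C = Vt / 7.014 = 435 / 7.014 = 62.019 mL/cmH2O.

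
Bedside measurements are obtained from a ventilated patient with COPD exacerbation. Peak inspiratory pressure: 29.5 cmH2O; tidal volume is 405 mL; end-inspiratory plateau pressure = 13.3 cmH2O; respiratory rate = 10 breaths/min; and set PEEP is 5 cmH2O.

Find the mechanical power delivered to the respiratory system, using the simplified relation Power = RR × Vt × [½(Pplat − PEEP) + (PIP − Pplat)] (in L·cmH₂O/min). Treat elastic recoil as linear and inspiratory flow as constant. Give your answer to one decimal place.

82.4

Per-breath work = Vt × [½(Pplat−PEEP) + (PIP−Pplat)] = 0.405 × [0.5×8.3 + 16.2] = 0.405 × 20.35 = 8.242 L·cmH2O.
Power = 10 × 8.242 = 82.42 L·cmH2O/min.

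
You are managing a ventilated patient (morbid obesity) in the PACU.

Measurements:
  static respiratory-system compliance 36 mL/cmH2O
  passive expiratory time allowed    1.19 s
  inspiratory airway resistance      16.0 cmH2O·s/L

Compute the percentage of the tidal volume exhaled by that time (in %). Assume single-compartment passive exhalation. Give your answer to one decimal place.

τ = R × C = 16.0 × 36 mL/cmH2O = 16.0 × 0.036 L/cmH2O = 0.576 s.
Passive exhalation: V(t)/V₀ = e^(−t/τ) = e^(−1.19/0.576) = 0.1267.
Fraction exhaled = 1 − 0.1267 = 0.8733 → 87.33%.

87.3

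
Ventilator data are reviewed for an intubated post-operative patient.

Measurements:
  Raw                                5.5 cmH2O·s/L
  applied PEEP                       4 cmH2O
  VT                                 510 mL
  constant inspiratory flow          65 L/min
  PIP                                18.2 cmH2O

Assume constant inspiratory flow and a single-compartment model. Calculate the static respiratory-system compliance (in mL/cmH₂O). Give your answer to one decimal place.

Flow: 65 L/min ÷ 60 = 1.0833 L/s.
Equation of motion (constant flow): PIP = Vt/C + R·V̇ + PEEP.
Vt/C = PIP − R·V̇ − PEEP = 18.2 − 5.5×1.0833 − 4 = 18.2 − 5.958 − 4 = 8.242 cmH2O.
C = Vt / 8.242 = 510 / 8.242 = 61.878 mL/cmH2O.

61.9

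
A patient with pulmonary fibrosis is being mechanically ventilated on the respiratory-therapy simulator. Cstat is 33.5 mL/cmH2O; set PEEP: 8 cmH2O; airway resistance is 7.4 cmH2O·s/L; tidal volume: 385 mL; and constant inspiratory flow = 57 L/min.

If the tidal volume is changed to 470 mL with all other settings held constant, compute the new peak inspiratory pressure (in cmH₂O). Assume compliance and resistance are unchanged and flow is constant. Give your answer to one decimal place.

29.1

Flow: 57 L/min ÷ 60 = 0.95 L/s.
PIP = Vt/C + R·V̇ + PEEP (constant-flow equation of motion).
Only the elastic term changes: ΔPIP = ΔVt / C = (470 − 385) / 33.5 = 2.537 cmH2O.
Original PIP = 385/33.5 + 7.4×0.95 + 8 = 26.523 cmH2O; new PIP = 26.523 + (2.537) = 29.06 cmH2O.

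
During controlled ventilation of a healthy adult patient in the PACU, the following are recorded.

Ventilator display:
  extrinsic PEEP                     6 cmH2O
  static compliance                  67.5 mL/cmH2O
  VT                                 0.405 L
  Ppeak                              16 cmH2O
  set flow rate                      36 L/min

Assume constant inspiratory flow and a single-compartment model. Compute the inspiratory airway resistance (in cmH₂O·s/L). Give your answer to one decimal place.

6.7

Flow: 36 L/min ÷ 60 = 0.6 L/s.
Equation of motion (constant flow): PIP = Vt/C + R·V̇ + PEEP.
R·V̇ = PIP − Vt/C − PEEP = 16 − 405/67.5 − 6 = 16 − 6.0 − 6 = 4.0 cmH2O.
R = 4.0 / 0.6 = 6.667 cmH2O·s/L.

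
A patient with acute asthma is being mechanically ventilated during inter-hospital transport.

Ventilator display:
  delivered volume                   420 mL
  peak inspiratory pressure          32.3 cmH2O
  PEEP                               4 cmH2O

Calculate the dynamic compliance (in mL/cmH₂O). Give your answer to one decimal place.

Dynamic compliance = Vt / (PIP − PEEP) = 420 / (32.3 − 4) = 420 / 28.3 = 14.841 mL/cmH2O.

14.8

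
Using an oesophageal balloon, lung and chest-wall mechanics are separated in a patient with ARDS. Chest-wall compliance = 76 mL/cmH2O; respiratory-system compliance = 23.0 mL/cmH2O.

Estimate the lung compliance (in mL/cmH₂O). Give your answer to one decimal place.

33.0

1/CL = 1/Crs − 1/Ccw.
1/CL = 1/23.0 − 1/76 = 0.03032.
CL = 32.982 mL/cmH2O.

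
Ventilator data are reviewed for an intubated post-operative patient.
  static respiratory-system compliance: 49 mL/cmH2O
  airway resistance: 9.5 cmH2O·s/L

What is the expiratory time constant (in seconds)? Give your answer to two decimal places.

τ = R × C = 9.5 × 49 mL/cmH2O = 9.5 × 0.049 L/cmH2O = 0.4655 s.

0.47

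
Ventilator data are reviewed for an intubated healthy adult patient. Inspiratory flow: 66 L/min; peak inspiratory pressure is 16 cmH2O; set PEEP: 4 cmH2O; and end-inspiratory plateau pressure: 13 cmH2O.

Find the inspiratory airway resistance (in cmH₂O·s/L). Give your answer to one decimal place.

2.7

Flow: 66 L/min ÷ 60 = 1.1 L/s.
Raw = (PIP − Pplat) / flow = (16 − 13) / 1.1 = 3.0 / 1.1 = 2.727 cmH2O·s/L.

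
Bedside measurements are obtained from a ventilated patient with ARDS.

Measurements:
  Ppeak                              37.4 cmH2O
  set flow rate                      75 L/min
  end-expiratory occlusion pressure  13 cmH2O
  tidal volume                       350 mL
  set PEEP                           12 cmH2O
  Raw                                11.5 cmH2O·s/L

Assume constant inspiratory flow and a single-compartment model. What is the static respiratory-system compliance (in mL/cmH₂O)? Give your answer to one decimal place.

Flow: 75 L/min ÷ 60 = 1.25 L/s.
Total PEEP = 13 cmH2O (set 12 + intrinsic 1); this is the baseline alveolar pressure.
Equation of motion (constant flow): PIP = Vt/C + R·V̇ + PEEP.
Vt/C = PIP − R·V̇ − PEEP = 37.4 − 11.5×1.25 − 13 = 37.4 − 14.375 − 13 = 10.025 cmH2O.
C = Vt / 10.025 = 350 / 10.025 = 34.913 mL/cmH2O.

34.9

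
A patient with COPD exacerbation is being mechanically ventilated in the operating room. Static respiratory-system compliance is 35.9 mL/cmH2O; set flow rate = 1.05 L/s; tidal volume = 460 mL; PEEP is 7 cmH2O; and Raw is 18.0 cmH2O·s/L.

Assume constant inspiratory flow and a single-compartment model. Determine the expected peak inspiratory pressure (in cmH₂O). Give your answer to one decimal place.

38.7

Equation of motion (constant flow): PIP = Vt/C + R·V̇ + PEEP.
PIP = 460/35.9 + 18.0×1.05 + 7 = 12.813 + 18.9 + 7 = 38.713 cmH2O.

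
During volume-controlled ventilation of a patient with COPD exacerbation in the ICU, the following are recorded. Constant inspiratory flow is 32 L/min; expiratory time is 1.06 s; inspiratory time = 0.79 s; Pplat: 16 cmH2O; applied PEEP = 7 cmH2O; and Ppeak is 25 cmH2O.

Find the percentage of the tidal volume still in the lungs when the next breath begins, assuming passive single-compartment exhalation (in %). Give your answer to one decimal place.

26.1

Flow: 32 L/min ÷ 60 = 0.5333 L/s.
Vt = flow × Ti = 0.5333 L/s × 0.79 s × 1000 mL/L = 421.31 mL.
R = (PIP − Pplat)/V̇ = (25 − 16) / 0.5333 = 9.0/0.5333 = 16.876 cmH2O·s/L.
C = Vt/(Pplat − PEEP) = 421.31 / (16 − 7) = 421.31/9.0 = 46.812 mL/cmH2O.
τ = R × C = 16.876 × 0.04681 L/cmH2O = 0.79 s.
Fraction remaining at end-expiration = e^(−Te/τ) = e^(−1.06/0.79) = 0.2614 → 26.14%.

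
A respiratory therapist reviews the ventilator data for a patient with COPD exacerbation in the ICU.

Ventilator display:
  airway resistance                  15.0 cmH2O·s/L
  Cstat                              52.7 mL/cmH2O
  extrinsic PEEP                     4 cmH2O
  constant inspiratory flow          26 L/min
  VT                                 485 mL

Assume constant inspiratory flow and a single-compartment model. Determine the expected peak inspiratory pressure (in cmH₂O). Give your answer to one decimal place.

Flow: 26 L/min ÷ 60 = 0.4333 L/s.
Equation of motion (constant flow): PIP = Vt/C + R·V̇ + PEEP.
PIP = 485/52.7 + 15.0×0.4333 + 4 = 9.203 + 6.5 + 4 = 19.703 cmH2O.

19.7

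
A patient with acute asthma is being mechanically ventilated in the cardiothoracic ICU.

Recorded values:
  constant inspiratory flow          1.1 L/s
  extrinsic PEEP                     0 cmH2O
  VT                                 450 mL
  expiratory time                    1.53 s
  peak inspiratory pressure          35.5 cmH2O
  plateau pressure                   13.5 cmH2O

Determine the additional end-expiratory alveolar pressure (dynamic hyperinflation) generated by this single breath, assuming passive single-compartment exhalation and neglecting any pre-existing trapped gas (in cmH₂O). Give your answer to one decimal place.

1.4

R = (PIP − Pplat)/V̇ = (35.5 − 13.5) / 1.1 = 22.0/1.1 = 20.0 cmH2O·s/L.
C = Vt/(Pplat − PEEP) = 450.0 / (13.5 − 0) = 450.0/13.5 = 33.333 mL/cmH2O.
τ = R × C = 20.0 × 0.03333 L/cmH2O = 0.6666 s.
Fraction remaining = e^(−Te/τ) = e^(−1.53/0.6666) = 0.1007; trapped volume = 450.0 × 0.1007 = 45.315 mL.
Additional alveolar pressure from trapping ≈ V_trapped / C = 45.315 / 33.333 = 1.359 cmH2O.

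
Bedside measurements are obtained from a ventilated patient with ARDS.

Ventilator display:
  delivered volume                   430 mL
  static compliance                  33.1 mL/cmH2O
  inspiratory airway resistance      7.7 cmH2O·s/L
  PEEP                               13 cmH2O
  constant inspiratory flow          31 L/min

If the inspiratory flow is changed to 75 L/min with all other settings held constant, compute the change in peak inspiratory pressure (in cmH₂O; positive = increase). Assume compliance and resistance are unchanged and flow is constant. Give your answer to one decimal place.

Flow: 31 L/min ÷ 60 = 0.5167 L/s.
New flow: 75 L/min ÷ 60 = 1.25 L/s.
PIP = Vt/C + R·V̇ + PEEP (constant-flow equation of motion).
Only the resistive term changes: ΔPIP = R × ΔV̇ = 7.7 × (1.25 − 0.5167) = 7.7 × 0.7333 = 5.646 cmH2O.

5.6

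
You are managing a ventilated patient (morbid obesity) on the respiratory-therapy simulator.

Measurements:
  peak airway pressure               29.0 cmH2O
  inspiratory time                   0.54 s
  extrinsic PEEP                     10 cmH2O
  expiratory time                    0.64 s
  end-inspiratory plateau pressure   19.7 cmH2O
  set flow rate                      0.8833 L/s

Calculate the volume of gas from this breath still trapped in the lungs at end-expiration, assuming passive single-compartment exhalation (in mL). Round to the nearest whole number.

139

Vt = flow × Ti = 0.8833 L/s × 0.54 s × 1000 mL/L = 476.98 mL.
R = (PIP − Pplat)/V̇ = (29.0 − 19.7) / 0.8833 = 9.3/0.8833 = 10.529 cmH2O·s/L.
C = Vt/(Pplat − PEEP) = 476.98 / (19.7 − 10) = 476.98/9.7 = 49.173 mL/cmH2O.
τ = R × C = 10.529 × 0.04917 L/cmH2O = 0.5177 s.
Fraction remaining = e^(−Te/τ) = e^(−0.64/0.5177) = 0.2905.
Trapped volume = 476.98 × 0.2905 = 138.56 mL.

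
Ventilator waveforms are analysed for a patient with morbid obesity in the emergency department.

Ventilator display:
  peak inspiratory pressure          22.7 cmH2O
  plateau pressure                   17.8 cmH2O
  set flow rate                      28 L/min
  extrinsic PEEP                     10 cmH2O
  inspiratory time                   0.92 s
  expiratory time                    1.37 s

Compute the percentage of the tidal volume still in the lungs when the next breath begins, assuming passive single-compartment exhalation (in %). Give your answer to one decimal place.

Flow: 28 L/min ÷ 60 = 0.4667 L/s.
Vt = flow × Ti = 0.4667 L/s × 0.92 s × 1000 mL/L = 429.36 mL.
R = (PIP − Pplat)/V̇ = (22.7 − 17.8) / 0.4667 = 4.9/0.4667 = 10.499 cmH2O·s/L.
C = Vt/(Pplat − PEEP) = 429.36 / (17.8 − 10) = 429.36/7.8 = 55.046 mL/cmH2O.
τ = R × C = 10.499 × 0.05505 L/cmH2O = 0.578 s.
Fraction remaining at end-expiration = e^(−Te/τ) = e^(−1.37/0.578) = 0.09346 → 9.346%.

9.3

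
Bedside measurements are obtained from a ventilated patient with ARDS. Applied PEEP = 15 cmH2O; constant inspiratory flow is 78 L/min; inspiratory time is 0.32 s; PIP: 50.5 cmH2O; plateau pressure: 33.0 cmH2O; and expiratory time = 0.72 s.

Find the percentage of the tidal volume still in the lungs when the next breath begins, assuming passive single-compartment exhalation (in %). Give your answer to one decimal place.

Flow: 78 L/min ÷ 60 = 1.3 L/s.
Vt = flow × Ti = 1.3 L/s × 0.32 s × 1000 mL/L = 416.0 mL.
R = (PIP − Pplat)/V̇ = (50.5 − 33.0) / 1.3 = 17.5/1.3 = 13.462 cmH2O·s/L.
C = Vt/(Pplat − PEEP) = 416.0 / (33.0 − 15) = 416.0/18.0 = 23.111 mL/cmH2O.
τ = R × C = 13.462 × 0.02311 L/cmH2O = 0.3111 s.
Fraction remaining at end-expiration = e^(−Te/τ) = e^(−0.72/0.3111) = 0.09883 → 9.883%.

9.9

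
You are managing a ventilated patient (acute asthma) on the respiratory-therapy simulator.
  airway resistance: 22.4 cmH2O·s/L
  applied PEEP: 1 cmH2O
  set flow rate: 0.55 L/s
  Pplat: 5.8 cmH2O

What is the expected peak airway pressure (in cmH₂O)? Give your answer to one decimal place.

PIP = Pplat + Raw × flow = 5.8 + 22.4 × 0.55 = 5.8 + 12.32 = 18.12 cmH2O.

18.1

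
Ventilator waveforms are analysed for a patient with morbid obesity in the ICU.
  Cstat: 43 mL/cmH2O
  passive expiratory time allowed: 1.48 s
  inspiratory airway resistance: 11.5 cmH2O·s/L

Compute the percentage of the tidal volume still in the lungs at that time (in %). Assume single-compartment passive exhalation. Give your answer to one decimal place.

5.0

τ = R × C = 11.5 × 43 mL/cmH2O = 11.5 × 0.043 L/cmH2O = 0.4945 s.
Passive exhalation: V(t)/V₀ = e^(−t/τ) = e^(−1.48/0.4945) = 0.05014.
Fraction remaining = 0.05014 → 5.014%.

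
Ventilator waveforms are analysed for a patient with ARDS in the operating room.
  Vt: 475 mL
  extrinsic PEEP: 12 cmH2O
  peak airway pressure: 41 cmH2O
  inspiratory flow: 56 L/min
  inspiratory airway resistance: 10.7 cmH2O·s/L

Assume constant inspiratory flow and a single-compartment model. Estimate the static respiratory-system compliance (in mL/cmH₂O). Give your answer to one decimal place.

Flow: 56 L/min ÷ 60 = 0.9333 L/s.
Equation of motion (constant flow): PIP = Vt/C + R·V̇ + PEEP.
Vt/C = PIP − R·V̇ − PEEP = 41 − 10.7×0.9333 − 12 = 41 − 9.986 − 12 = 19.014 cmH2O.
C = Vt / 19.014 = 475 / 19.014 = 24.982 mL/cmH2O.

25.0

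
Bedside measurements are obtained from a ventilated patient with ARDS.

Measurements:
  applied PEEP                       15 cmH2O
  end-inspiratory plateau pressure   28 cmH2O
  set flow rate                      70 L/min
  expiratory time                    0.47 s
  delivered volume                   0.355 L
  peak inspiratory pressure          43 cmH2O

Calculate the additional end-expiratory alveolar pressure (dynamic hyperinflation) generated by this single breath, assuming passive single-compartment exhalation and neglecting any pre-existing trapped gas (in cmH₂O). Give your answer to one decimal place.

3.4

Flow: 70 L/min ÷ 60 = 1.1667 L/s.
R = (PIP − Pplat)/V̇ = (43 − 28) / 1.1667 = 15.0/1.1667 = 12.857 cmH2O·s/L.
C = Vt/(Pplat − PEEP) = 355.0 / (28 − 15) = 355.0/13.0 = 27.308 mL/cmH2O.
τ = R × C = 12.857 × 0.02731 L/cmH2O = 0.3511 s.
Fraction remaining = e^(−Te/τ) = e^(−0.47/0.3511) = 0.2622; trapped volume = 355.0 × 0.2622 = 93.081 mL.
Additional alveolar pressure from trapping ≈ V_trapped / C = 93.081 / 27.308 = 3.409 cmH2O.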